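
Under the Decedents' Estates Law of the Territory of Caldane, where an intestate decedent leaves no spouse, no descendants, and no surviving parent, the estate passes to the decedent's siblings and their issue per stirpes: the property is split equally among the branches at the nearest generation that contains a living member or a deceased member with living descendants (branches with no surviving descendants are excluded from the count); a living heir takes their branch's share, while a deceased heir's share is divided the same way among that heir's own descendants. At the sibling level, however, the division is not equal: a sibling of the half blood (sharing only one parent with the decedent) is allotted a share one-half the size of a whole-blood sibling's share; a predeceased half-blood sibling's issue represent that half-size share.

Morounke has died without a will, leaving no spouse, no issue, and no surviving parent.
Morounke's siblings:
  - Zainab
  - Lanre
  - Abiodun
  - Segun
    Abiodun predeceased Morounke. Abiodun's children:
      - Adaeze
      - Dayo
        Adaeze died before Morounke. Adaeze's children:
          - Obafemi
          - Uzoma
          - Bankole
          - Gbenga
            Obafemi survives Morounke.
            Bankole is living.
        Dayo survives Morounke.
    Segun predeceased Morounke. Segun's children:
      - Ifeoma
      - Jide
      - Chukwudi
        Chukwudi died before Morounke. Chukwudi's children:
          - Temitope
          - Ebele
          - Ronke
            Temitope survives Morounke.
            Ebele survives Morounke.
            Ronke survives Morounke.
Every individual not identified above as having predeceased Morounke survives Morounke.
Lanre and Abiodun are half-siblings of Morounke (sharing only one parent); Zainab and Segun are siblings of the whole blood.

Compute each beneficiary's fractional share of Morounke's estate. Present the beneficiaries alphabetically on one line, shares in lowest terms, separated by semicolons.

No spouse, descendants, or parent survives, so the estate passes to Morounke's siblings per stirpes.
Half-blood siblings count for one-half the weight of whole-blood siblings at the initial division.
Dividing 1 in proportion to weights (total weight 3): Zainab (weight 1) → 1/3; Lanre (weight 1/2) → 1/6; Abiodun (weight 1/2) → 1/6; Segun (weight 1) → 1/3.
Zainab is living and takes 1/3.
Lanre is living and takes 1/6.
Abiodun predeceased; the 1/6 allotted to Abiodun's branch passes to Abiodun's issue by representation.
The 1/6 is divided into 2 equal shares of 1/12 among Adaeze, Dayo.
Adaeze predeceased; the 1/12 allotted to Adaeze's branch passes to Adaeze's issue by representation.
The 1/12 is divided into 4 equal shares of 1/48 among Obafemi, Uzoma, Bankole, Gbenga.
Obafemi is living and takes 1/48.
Uzoma is living and takes 1/48.
Bankole is living and takes 1/48.
Gbenga is living and takes 1/48.
Dayo is living and takes 1/12.
Segun predeceased; the 1/3 allotted to Segun's branch passes to Segun's issue by representation.
The 1/3 is divided into 3 equal shares of 1/9 among Ifeoma, Jide, Chukwudi.
Ifeoma is living and takes 1/9.
Jide is living and takes 1/9.
Chukwudi predeceased; the 1/9 allotted to Chukwudi's branch passes to Chukwudi's issue by representation.
The 1/9 is divided into 3 equal shares of 1/27 among Temitope, Ebele, Ronke.
Temitope is living and takes 1/27.
Ebele is living and takes 1/27.
Ronke is living and takes 1/27.

Bankole 1/48; Dayo 1/12; Ebele 1/27; Gbenga 1/48; Ifeoma 1/9; Jide 1/9; Lanre 1/6; Obafemi 1/48; Ronke 1/27; Temitope 1/27; Uzoma 1/48; Zainab 1/3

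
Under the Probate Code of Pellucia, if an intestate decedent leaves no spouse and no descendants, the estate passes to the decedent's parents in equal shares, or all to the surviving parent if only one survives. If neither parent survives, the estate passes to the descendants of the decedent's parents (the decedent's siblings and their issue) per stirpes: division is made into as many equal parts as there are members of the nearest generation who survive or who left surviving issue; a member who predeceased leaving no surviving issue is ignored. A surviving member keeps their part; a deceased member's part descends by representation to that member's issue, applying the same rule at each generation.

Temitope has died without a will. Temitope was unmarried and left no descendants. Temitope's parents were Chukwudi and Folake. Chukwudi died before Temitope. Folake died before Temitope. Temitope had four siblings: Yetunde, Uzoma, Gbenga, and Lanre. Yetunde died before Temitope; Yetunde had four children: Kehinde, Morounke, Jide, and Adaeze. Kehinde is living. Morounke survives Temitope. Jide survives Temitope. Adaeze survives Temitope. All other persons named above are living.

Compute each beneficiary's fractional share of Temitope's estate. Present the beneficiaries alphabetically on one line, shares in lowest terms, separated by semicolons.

Neither parent survives and there are no descendants, so the estate passes to Temitope's siblings and their issue per stirpes.
The estate is divided into 4 equal shares of 1/4 among Yetunde, Uzoma, Gbenga, Lanre.
Yetunde predeceased; the 1/4 allotted to Yetunde's branch passes to Yetunde's issue by representation.
The 1/4 is divided into 4 equal shares of 1/16 among Kehinde, Morounke, Jide, Adaeze.
Kehinde is living and takes 1/16.
Morounke is living and takes 1/16.
Jide is living and takes 1/16.
Adaeze is living and takes 1/16.
Uzoma is living and takes 1/4.
Gbenga is living and takes 1/4.
Lanre is living and takes 1/4.

Adaeze 1/16; Gbenga 1/4; Jide 1/16; Kehinde 1/16; Lanre 1/4; Morounke 1/16; Uzoma 1/4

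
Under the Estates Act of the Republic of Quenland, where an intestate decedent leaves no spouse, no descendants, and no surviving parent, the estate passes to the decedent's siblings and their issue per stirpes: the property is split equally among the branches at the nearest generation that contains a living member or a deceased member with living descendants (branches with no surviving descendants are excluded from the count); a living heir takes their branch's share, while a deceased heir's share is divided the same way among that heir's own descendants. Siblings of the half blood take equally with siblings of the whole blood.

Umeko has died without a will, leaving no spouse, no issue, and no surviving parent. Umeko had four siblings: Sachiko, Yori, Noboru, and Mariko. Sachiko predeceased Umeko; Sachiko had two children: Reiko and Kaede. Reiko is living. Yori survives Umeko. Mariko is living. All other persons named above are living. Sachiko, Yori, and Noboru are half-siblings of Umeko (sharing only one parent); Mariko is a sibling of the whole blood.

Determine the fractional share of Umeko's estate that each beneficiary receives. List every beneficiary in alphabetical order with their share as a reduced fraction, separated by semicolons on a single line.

No spouse, descendants, or parent survives, so the estate passes to Umeko's siblings per stirpes.
Half-blood and whole-blood siblings take equally under the stated rule.
The estate is divided into 4 equal shares of 1/4 among Sachiko, Yori, Noboru, Mariko.
Sachiko predeceased; the 1/4 allotted to Sachiko's branch passes to Sachiko's issue by representation.
The 1/4 is divided into 2 equal shares of 1/8 among Reiko, Kaede.
Reiko is living and takes 1/8.
Kaede is living and takes 1/8.
Yori is living and takes 1/4.
Noboru is living and takes 1/4.
Mariko is living and takes 1/4.

Kaede 1/8; Mariko 1/4; Noboru 1/4; Reiko 1/8; Yori 1/4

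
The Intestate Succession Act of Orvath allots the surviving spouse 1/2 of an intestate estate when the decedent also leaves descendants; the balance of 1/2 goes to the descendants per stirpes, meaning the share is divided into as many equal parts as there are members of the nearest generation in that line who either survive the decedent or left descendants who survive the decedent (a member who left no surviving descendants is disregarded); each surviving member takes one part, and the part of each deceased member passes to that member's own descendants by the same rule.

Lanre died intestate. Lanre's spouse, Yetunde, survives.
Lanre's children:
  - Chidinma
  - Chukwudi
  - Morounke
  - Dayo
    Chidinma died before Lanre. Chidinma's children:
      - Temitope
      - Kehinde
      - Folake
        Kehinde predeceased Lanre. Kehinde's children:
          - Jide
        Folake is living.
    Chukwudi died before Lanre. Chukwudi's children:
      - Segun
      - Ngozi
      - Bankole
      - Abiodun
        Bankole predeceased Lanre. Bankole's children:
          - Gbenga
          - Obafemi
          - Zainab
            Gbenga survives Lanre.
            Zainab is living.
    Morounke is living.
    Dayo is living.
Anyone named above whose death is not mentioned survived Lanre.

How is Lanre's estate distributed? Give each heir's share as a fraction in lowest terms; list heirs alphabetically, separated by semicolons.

Abiodun 1/32; Dayo 1/8; Folake 1/24; Gbenga 1/96; Jide 1/24; Morounke 1/8; Ngozi 1/32; Obafemi 1/96; Segun 1/32; Temitope 1/24; Yetunde 1/2; Zainab 1/96

Yetunde, as surviving spouse, takes 1/2.
The remaining 1/2 passes to Lanre's descendants per stirpes.
The 1/2 is divided into 4 equal shares of 1/8 among Chidinma, Chukwudi, Morounke, Dayo.
Chidinma predeceased; the 1/8 allotted to Chidinma's branch passes to Chidinma's issue by representation.
The 1/8 is divided into 3 equal shares of 1/24 among Temitope, Kehinde, Folake.
Temitope is living and takes 1/24.
Kehinde predeceased; the 1/24 allotted to Kehinde's branch passes to Kehinde's issue by representation.
Jide is the sole taker at this level and receives the full 1/24.
Folake is living and takes 1/24.
Chukwudi predeceased; the 1/8 allotted to Chukwudi's branch passes to Chukwudi's issue by representation.
The 1/8 is divided into 4 equal shares of 1/32 among Segun, Ngozi, Bankole, Abiodun.
Segun is living and takes 1/32.
Ngozi is living and takes 1/32.
Bankole predeceased; the 1/32 allotted to Bankole's branch passes to Bankole's issue by representation.
The 1/32 is divided into 3 equal shares of 1/96 among Gbenga, Obafemi, Zainab.
Gbenga is living and takes 1/96.
Obafemi is living and takes 1/96.
Zainab is living and takes 1/96.
Abiodun is living and takes 1/32.
Morounke is living and takes 1/8.
Dayo is living and takes 1/8.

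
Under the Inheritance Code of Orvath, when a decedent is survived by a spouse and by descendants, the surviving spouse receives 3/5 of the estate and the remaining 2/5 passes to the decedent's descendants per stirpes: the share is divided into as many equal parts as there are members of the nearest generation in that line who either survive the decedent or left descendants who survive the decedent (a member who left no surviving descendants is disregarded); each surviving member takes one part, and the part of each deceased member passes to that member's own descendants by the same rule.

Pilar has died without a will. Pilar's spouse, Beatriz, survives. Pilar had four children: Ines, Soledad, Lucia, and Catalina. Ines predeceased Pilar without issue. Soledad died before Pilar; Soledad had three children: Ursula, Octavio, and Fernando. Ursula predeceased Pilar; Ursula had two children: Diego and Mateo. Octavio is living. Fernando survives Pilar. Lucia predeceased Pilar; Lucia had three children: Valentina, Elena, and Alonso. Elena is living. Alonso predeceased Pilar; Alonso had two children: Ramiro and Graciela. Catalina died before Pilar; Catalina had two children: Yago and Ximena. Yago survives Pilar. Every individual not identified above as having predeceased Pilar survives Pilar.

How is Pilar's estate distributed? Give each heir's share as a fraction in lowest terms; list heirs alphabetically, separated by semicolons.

Beatriz 3/5; Diego 1/45; Elena 2/45; Fernando 2/45; Graciela 1/45; Mateo 1/45; Octavio 2/45; Ramiro 1/45; Valentina 2/45; Ximena 1/15; Yago 1/15

Beatriz, as surviving spouse, takes 3/5.
The remaining 2/5 passes to Pilar's descendants per stirpes.
Ines left no surviving issue, so that branch lapses and is disregarded.
The 2/5 is divided into 3 equal shares of 2/15 among Soledad, Lucia, Catalina.
Soledad predeceased; the 2/15 allotted to Soledad's branch passes to Soledad's issue by representation.
The 2/15 is divided into 3 equal shares of 2/45 among Ursula, Octavio, Fernando.
Ursula predeceased; the 2/45 allotted to Ursula's branch passes to Ursula's issue by representation.
The 2/45 is divided into 2 equal shares of 1/45 among Diego, Mateo.
Diego is living and takes 1/45.
Mateo is living and takes 1/45.
Octavio is living and takes 2/45.
Fernando is living and takes 2/45.
Lucia predeceased; the 2/15 allotted to Lucia's branch passes to Lucia's issue by representation.
The 2/15 is divided into 3 equal shares of 2/45 among Valentina, Elena, Alonso.
Valentina is living and takes 2/45.
Elena is living and takes 2/45.
Alonso predeceased; the 2/45 allotted to Alonso's branch passes to Alonso's issue by representation.
The 2/45 is divided into 2 equal shares of 1/45 among Ramiro, Graciela.
Ramiro is living and takes 1/45.
Graciela is living and takes 1/45.
Catalina predeceased; the 2/15 allotted to Catalina's branch passes to Catalina's issue by representation.
The 2/15 is divided into 2 equal shares of 1/15 among Yago, Ximena.
Yago is living and takes 1/15.
Ximena is living and takes 1/15.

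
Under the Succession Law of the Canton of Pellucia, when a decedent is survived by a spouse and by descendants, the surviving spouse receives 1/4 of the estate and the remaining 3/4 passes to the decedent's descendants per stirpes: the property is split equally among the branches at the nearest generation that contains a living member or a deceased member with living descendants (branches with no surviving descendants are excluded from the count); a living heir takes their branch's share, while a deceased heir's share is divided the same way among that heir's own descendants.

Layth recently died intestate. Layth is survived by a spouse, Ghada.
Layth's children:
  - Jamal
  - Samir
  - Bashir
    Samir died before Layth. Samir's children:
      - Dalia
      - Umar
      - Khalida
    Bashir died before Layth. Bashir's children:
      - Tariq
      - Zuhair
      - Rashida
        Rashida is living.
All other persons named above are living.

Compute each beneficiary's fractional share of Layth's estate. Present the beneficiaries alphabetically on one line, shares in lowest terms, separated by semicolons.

Ghada, as surviving spouse, takes 1/4.
The remaining 3/4 passes to Layth's descendants per stirpes.
The 3/4 is divided into 3 equal shares of 1/4 among Jamal, Samir, Bashir.
Jamal is living and takes 1/4.
Samir predeceased; the 1/4 allotted to Samir's branch passes to Samir's issue by representation.
The 1/4 is divided into 3 equal shares of 1/12 among Dalia, Umar, Khalida.
Dalia is living and takes 1/12.
Umar is living and takes 1/12.
Khalida is living and takes 1/12.
Bashir predeceased; the 1/4 allotted to Bashir's branch passes to Bashir's issue by representation.
The 1/4 is divided into 3 equal shares of 1/12 among Tariq, Zuhair, Rashida.
Tariq is living and takes 1/12.
Zuhair is living and takes 1/12.
Rashida is living and takes 1/12.

Dalia 1/12; Ghada 1/4; Jamal 1/4; Khalida 1/12; Rashida 1/12; Tariq 1/12; Umar 1/12; Zuhair 1/12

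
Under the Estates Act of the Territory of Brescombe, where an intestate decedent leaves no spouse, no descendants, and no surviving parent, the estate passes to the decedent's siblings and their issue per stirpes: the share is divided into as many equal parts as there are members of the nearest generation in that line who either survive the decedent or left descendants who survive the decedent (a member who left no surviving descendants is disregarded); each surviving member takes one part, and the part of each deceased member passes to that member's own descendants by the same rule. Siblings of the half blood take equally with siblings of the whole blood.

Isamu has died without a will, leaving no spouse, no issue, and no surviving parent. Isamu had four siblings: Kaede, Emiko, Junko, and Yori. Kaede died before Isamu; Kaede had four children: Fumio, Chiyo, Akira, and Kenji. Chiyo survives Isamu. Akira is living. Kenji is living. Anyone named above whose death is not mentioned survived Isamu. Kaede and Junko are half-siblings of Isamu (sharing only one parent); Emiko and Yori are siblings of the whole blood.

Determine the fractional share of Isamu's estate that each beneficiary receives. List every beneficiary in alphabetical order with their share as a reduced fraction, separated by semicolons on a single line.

Akira 1/16; Chiyo 1/16; Emiko 1/4; Fumio 1/16; Junko 1/4; Kenji 1/16; Yori 1/4

No spouse, descendants, or parent survives, so the estate passes to Isamu's siblings per stirpes.
Half-blood and whole-blood siblings take equally under the stated rule.
The estate is divided into 4 equal shares of 1/4 among Kaede, Emiko, Junko, Yori.
Kaede predeceased; the 1/4 allotted to Kaede's branch passes to Kaede's issue by representation.
The 1/4 is divided into 4 equal shares of 1/16 among Fumio, Chiyo, Akira, Kenji.
Fumio is living and takes 1/16.
Chiyo is living and takes 1/16.
Akira is living and takes 1/16.
Kenji is living and takes 1/16.
Emiko is living and takes 1/4.
Junko is living and takes 1/4.
Yori is living and takes 1/4.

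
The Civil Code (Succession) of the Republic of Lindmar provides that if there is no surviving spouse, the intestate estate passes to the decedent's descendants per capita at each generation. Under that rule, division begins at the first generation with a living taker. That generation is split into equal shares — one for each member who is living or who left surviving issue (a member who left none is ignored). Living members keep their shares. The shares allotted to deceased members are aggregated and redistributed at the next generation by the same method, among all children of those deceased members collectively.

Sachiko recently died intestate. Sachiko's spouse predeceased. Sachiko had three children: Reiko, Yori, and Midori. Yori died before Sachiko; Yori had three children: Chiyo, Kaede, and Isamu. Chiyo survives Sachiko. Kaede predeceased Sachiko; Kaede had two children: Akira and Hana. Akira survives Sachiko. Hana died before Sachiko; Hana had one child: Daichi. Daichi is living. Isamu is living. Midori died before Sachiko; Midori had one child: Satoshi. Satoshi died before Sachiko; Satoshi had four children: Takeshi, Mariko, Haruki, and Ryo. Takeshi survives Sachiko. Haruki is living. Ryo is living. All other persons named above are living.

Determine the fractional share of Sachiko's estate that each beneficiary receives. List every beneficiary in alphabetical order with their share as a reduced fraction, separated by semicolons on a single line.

Akira 1/18; Chiyo 1/6; Daichi 1/18; Haruki 1/18; Isamu 1/6; Mariko 1/18; Reiko 1/3; Ryo 1/18; Takeshi 1/18

There is no surviving spouse, so the entire estate passes to Sachiko's descendants per capita at each generation.
At generation 1 (Reiko, Yori, Midori) there are 3 shares of (1)/3 = 1/3 each.
Living: Reiko — each takes 1/3.
Deceased: Yori and Midori. Their combined 2/3 is pooled and carried to generation 2.
At generation 2 (Chiyo, Kaede, Isamu, Satoshi) there are 4 shares of (2/3)/4 = 1/6 each.
Living: Chiyo and Isamu — each takes 1/6.
Deceased: Kaede and Satoshi. Their combined 1/3 is pooled and carried to generation 3.
At generation 3 (Akira, Hana, Takeshi, Mariko, Haruki, Ryo) there are 6 shares of (1/3)/6 = 1/18 each.
Living: Akira, Takeshi, Mariko, Haruki, and Ryo — each takes 1/18.
Deceased: Hana. That 1/18 share is carried to generation 4.
At generation 4 (Daichi) there are 1 shares of (1/18)/1 = 1/18 each.
Living: Daichi — each takes 1/18.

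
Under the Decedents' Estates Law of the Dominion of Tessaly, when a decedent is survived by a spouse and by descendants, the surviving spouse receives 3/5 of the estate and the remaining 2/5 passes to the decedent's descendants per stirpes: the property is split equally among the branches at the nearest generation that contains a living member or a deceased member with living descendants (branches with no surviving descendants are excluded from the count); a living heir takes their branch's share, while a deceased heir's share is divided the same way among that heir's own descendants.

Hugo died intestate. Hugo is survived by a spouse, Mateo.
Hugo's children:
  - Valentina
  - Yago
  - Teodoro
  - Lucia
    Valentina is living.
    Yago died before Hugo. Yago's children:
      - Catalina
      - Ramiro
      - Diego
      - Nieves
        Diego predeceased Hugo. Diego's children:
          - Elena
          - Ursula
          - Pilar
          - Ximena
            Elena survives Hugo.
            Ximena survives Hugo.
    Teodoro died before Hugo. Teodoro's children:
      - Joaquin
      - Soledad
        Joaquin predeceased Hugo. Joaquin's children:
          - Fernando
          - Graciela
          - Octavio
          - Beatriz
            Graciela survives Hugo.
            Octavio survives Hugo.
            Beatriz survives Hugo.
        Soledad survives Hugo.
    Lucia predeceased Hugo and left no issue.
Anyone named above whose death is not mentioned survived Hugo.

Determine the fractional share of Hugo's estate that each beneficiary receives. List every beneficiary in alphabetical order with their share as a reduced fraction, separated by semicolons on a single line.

Beatriz 1/60; Catalina 1/30; Elena 1/120; Fernando 1/60; Graciela 1/60; Mateo 3/5; Nieves 1/30; Octavio 1/60; Pilar 1/120; Ramiro 1/30; Soledad 1/15; Ursula 1/120; Valentina 2/15; Ximena 1/120

Mateo, as surviving spouse, takes 3/5.
The remaining 2/5 passes to Hugo's descendants per stirpes.
Lucia left no surviving issue, so that branch lapses and is disregarded.
The 2/5 is divided into 3 equal shares of 2/15 among Valentina, Yago, Teodoro.
Valentina is living and takes 2/15.
Yago predeceased; the 2/15 allotted to Yago's branch passes to Yago's issue by representation.
The 2/15 is divided into 4 equal shares of 1/30 among Catalina, Ramiro, Diego, Nieves.
Catalina is living and takes 1/30.
Ramiro is living and takes 1/30.
Diego predeceased; the 1/30 allotted to Diego's branch passes to Diego's issue by representation.
The 1/30 is divided into 4 equal shares of 1/120 among Elena, Ursula, Pilar, Ximena.
Elena is living and takes 1/120.
Ursula is living and takes 1/120.
Pilar is living and takes 1/120.
Ximena is living and takes 1/120.
Nieves is living and takes 1/30.
Teodoro predeceased; the 2/15 allotted to Teodoro's branch passes to Teodoro's issue by representation.
The 2/15 is divided into 2 equal shares of 1/15 among Joaquin, Soledad.
Joaquin predeceased; the 1/15 allotted to Joaquin's branch passes to Joaquin's issue by representation.
The 1/15 is divided into 4 equal shares of 1/60 among Fernando, Graciela, Octavio, Beatriz.
Fernando is living and takes 1/60.
Graciela is living and takes 1/60.
Octavio is living and takes 1/60.
Beatriz is living and takes 1/60.
Soledad is living and takes 1/15.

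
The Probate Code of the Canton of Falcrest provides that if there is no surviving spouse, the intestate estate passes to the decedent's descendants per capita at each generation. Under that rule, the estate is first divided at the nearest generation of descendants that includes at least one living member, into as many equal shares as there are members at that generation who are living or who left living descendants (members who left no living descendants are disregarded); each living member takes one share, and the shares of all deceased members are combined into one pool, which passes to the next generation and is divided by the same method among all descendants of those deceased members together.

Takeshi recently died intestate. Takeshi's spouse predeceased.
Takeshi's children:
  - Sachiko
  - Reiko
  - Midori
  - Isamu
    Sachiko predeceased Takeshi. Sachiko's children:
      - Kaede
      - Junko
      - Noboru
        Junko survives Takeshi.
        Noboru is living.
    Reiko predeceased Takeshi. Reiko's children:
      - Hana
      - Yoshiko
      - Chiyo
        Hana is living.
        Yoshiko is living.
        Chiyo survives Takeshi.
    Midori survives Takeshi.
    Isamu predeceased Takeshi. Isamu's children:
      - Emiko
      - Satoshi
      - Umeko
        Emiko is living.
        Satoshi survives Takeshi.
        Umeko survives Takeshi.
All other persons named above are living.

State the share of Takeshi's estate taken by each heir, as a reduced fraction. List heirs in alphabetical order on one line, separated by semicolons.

There is no surviving spouse, so the entire estate passes to Takeshi's descendants per capita at each generation.
At generation 1 (Sachiko, Reiko, Midori, Isamu) there are 4 shares of (1)/4 = 1/4 each.
Living: Midori — each takes 1/4.
Deceased: Sachiko, Reiko, and Isamu. Their combined 3/4 is pooled and carried to generation 2.
At generation 2 (Kaede, Junko, Noboru, Hana, Yoshiko, Chiyo, Emiko, Satoshi, Umeko) there are 9 shares of (3/4)/9 = 1/12 each.
Living: Kaede, Junko, Noboru, Hana, Yoshiko, Chiyo, Emiko, Satoshi, and Umeko — each takes 1/12.

Chiyo 1/12; Emiko 1/12; Hana 1/12; Junko 1/12; Kaede 1/12; Midori 1/4; Noboru 1/12; Satoshi 1/12; Umeko 1/12; Yoshiko 1/12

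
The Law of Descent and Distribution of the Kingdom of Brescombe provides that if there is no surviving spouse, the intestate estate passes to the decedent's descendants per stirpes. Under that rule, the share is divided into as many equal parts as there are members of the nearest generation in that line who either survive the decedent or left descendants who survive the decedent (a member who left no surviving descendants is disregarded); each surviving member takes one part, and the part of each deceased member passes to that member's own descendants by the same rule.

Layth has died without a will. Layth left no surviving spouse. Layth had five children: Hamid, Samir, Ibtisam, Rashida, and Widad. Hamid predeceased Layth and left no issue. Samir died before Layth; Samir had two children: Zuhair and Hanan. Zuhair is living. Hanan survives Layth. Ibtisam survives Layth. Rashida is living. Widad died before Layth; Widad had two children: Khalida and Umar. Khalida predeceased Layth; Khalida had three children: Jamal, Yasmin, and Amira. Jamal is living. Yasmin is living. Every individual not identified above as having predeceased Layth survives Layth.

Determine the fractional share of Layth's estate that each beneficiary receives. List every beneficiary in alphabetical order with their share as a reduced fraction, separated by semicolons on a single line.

There is no surviving spouse, so the entire estate passes to Layth's descendants per stirpes.
Hamid left no surviving issue, so that branch lapses and is disregarded.
The estate is divided into 4 equal shares of 1/4 among Samir, Ibtisam, Rashida, Widad.
Samir predeceased; the 1/4 allotted to Samir's branch passes to Samir's issue by representation.
The 1/4 is divided into 2 equal shares of 1/8 among Zuhair, Hanan.
Zuhair is living and takes 1/8.
Hanan is living and takes 1/8.
Ibtisam is living and takes 1/4.
Rashida is living and takes 1/4.
Widad predeceased; the 1/4 allotted to Widad's branch passes to Widad's issue by representation.
The 1/4 is divided into 2 equal shares of 1/8 among Khalida, Umar.
Khalida predeceased; the 1/8 allotted to Khalida's branch passes to Khalida's issue by representation.
The 1/8 is divided into 3 equal shares of 1/24 among Jamal, Yasmin, Amira.
Jamal is living and takes 1/24.
Yasmin is living and takes 1/24.
Amira is living and takes 1/24.
Umar is living and takes 1/8.

Amira 1/24; Hanan 1/8; Ibtisam 1/4; Jamal 1/24; Rashida 1/4; Umar 1/8; Yasmin 1/24; Zuhair 1/8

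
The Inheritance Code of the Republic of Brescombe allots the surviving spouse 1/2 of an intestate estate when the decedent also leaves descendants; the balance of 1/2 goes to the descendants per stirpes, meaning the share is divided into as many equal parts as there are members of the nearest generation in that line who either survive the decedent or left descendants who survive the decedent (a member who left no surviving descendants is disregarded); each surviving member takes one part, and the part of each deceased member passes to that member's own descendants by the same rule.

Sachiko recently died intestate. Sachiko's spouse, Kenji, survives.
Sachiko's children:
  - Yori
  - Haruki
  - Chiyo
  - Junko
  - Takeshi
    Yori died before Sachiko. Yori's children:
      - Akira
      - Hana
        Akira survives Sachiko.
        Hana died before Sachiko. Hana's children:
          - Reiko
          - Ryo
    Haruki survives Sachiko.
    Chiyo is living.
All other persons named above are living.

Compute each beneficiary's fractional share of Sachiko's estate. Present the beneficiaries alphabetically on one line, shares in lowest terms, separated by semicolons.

Akira 1/20; Chiyo 1/10; Haruki 1/10; Junko 1/10; Kenji 1/2; Reiko 1/40; Ryo 1/40; Takeshi 1/10

Kenji, as surviving spouse, takes 1/2.
The remaining 1/2 passes to Sachiko's descendants per stirpes.
The 1/2 is divided into 5 equal shares of 1/10 among Yori, Haruki, Chiyo, Junko, Takeshi.
Yori predeceased; the 1/10 allotted to Yori's branch passes to Yori's issue by representation.
The 1/10 is divided into 2 equal shares of 1/20 among Akira, Hana.
Akira is living and takes 1/20.
Hana predeceased; the 1/20 allotted to Hana's branch passes to Hana's issue by representation.
The 1/20 is divided into 2 equal shares of 1/40 among Reiko, Ryo.
Reiko is living and takes 1/40.
Ryo is living and takes 1/40.
Haruki is living and takes 1/10.
Chiyo is living and takes 1/10.
Junko is living and takes 1/10.
Takeshi is living and takes 1/10.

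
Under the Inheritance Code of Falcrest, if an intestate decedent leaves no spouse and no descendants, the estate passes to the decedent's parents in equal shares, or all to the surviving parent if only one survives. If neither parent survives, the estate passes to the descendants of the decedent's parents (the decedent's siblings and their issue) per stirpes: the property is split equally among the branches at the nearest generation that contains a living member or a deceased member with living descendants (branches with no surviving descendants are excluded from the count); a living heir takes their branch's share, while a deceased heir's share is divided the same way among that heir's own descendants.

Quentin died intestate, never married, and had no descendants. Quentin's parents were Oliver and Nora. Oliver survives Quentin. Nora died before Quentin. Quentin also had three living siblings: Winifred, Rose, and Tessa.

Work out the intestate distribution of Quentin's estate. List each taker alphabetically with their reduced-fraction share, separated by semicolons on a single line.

Oliver 1

Only one parent, Oliver, survives, so Oliver takes the entire estate. The siblings take nothing because a surviving parent has priority.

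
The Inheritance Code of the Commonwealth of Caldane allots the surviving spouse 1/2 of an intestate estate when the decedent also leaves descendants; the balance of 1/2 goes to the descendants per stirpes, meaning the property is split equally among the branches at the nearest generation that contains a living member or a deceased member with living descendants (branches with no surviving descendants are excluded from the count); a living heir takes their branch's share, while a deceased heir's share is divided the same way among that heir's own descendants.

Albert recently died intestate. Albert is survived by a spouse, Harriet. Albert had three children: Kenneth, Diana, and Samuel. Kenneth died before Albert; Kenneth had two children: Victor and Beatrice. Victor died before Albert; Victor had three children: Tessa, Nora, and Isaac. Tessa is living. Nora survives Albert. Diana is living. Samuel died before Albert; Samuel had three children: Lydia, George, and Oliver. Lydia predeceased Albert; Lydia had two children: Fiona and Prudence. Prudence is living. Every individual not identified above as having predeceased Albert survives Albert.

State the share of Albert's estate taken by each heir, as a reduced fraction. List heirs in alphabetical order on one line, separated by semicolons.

Harriet, as surviving spouse, takes 1/2.
The remaining 1/2 passes to Albert's descendants per stirpes.
The 1/2 is divided into 3 equal shares of 1/6 among Kenneth, Diana, Samuel.
Kenneth predeceased; the 1/6 allotted to Kenneth's branch passes to Kenneth's issue by representation.
The 1/6 is divided into 2 equal shares of 1/12 among Victor, Beatrice.
Victor predeceased; the 1/12 allotted to Victor's branch passes to Victor's issue by representation.
The 1/12 is divided into 3 equal shares of 1/36 among Tessa, Nora, Isaac.
Tessa is living and takes 1/36.
Nora is living and takes 1/36.
Isaac is living and takes 1/36.
Beatrice is living and takes 1/12.
Diana is living and takes 1/6.
Samuel predeceased; the 1/6 allotted to Samuel's branch passes to Samuel's issue by representation.
The 1/6 is divided into 3 equal shares of 1/18 among Lydia, George, Oliver.
Lydia predeceased; the 1/18 allotted to Lydia's branch passes to Lydia's issue by representation.
The 1/18 is divided into 2 equal shares of 1/36 among Fiona, Prudence.
Fiona is living and takes 1/36.
Prudence is living and takes 1/36.
George is living and takes 1/18.
Oliver is living and takes 1/18.

Beatrice 1/12; Diana 1/6; Fiona 1/36; George 1/18; Harriet 1/2; Isaac 1/36; Nora 1/36; Oliver 1/18; Prudence 1/36; Tessa 1/36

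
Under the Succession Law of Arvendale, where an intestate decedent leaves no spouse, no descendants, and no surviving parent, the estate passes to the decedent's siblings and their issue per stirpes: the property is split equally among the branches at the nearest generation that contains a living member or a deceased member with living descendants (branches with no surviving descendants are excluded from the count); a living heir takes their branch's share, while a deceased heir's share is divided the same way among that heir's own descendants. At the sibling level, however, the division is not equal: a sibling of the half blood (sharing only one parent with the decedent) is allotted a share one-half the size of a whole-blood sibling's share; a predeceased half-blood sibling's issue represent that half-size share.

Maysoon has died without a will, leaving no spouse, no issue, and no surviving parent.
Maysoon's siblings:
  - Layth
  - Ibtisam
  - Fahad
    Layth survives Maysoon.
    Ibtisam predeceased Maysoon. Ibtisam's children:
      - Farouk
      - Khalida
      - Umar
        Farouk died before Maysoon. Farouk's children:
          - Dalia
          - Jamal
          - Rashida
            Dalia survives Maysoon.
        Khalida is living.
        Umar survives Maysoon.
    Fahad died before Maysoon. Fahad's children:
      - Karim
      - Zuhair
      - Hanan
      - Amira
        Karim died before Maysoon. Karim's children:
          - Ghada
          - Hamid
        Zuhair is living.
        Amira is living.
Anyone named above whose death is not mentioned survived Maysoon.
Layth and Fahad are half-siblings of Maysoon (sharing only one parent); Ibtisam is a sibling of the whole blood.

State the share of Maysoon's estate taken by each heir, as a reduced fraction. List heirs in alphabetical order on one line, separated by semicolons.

No spouse, descendants, or parent survives, so the estate passes to Maysoon's siblings per stirpes.
Half-blood siblings count for one-half the weight of whole-blood siblings at the initial division.
Dividing 1 in proportion to weights (total weight 2): Layth (weight 1/2) → 1/4; Ibtisam (weight 1) → 1/2; Fahad (weight 1/2) → 1/4.
Layth is living and takes 1/4.
Ibtisam predeceased; the 1/2 allotted to Ibtisam's branch passes to Ibtisam's issue by representation.
The 1/2 is divided into 3 equal shares of 1/6 among Farouk, Khalida, Umar.
Farouk predeceased; the 1/6 allotted to Farouk's branch passes to Farouk's issue by representation.
The 1/6 is divided into 3 equal shares of 1/18 among Dalia, Jamal, Rashida.
Dalia is living and takes 1/18.
Jamal is living and takes 1/18.
Rashida is living and takes 1/18.
Khalida is living and takes 1/6.
Umar is living and takes 1/6.
Fahad predeceased; the 1/4 allotted to Fahad's branch passes to Fahad's issue by representation.
The 1/4 is divided into 4 equal shares of 1/16 among Karim, Zuhair, Hanan, Amira.
Karim predeceased; the 1/16 allotted to Karim's branch passes to Karim's issue by representation.
The 1/16 is divided into 2 equal shares of 1/32 among Ghada, Hamid.
Ghada is living and takes 1/32.
Hamid is living and takes 1/32.
Zuhair is living and takes 1/16.
Hanan is living and takes 1/16.
Amira is living and takes 1/16.

Amira 1/16; Dalia 1/18; Ghada 1/32; Hamid 1/32; Hanan 1/16; Jamal 1/18; Khalida 1/6; Layth 1/4; Rashida 1/18; Umar 1/6; Zuhair 1/16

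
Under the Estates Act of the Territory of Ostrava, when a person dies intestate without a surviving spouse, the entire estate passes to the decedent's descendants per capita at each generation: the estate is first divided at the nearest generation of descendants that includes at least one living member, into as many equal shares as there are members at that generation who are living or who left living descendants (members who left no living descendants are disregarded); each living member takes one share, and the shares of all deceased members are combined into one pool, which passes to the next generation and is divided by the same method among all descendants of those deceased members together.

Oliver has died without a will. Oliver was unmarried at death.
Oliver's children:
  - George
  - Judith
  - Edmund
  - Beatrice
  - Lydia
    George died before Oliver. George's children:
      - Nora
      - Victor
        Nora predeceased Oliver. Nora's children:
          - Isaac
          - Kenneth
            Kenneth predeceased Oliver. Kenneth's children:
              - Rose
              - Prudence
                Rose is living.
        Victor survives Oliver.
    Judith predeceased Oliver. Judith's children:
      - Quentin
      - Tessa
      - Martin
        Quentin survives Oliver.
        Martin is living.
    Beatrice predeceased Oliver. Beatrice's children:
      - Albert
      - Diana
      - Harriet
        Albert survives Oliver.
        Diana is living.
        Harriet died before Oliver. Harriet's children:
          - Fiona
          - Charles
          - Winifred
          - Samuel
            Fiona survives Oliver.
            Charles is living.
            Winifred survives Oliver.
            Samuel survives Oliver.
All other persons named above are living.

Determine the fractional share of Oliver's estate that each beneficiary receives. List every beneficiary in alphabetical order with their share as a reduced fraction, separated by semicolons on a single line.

Albert 3/40; Charles 1/40; Diana 3/40; Edmund 1/5; Fiona 1/40; Isaac 1/40; Lydia 1/5; Martin 3/40; Prudence 1/80; Quentin 3/40; Rose 1/80; Samuel 1/40; Tessa 3/40; Victor 3/40; Winifred 1/40

There is no surviving spouse, so the entire estate passes to Oliver's descendants per capita at each generation.
At generation 1 (George, Judith, Edmund, Beatrice, Lydia) there are 5 shares of (1)/5 = 1/5 each.
Living: Edmund and Lydia — each takes 1/5.
Deceased: George, Judith, and Beatrice. Their combined 3/5 is pooled and carried to generation 2.
At generation 2 (Nora, Victor, Quentin, Tessa, Martin, Albert, Diana, Harriet) there are 8 shares of (3/5)/8 = 3/40 each.
Living: Victor, Quentin, Tessa, Martin, Albert, and Diana — each takes 3/40.
Deceased: Nora and Harriet. Their combined 3/20 is pooled and carried to generation 3.
At generation 3 (Isaac, Kenneth, Fiona, Charles, Winifred, Samuel) there are 6 shares of (3/20)/6 = 1/40 each.
Living: Isaac, Fiona, Charles, Winifred, and Samuel — each takes 1/40.
Deceased: Kenneth. That 1/40 share is carried to generation 4.
At generation 4 (Rose, Prudence) there are 2 shares of (1/40)/2 = 1/80 each.
Living: Rose and Prudence — each takes 1/80.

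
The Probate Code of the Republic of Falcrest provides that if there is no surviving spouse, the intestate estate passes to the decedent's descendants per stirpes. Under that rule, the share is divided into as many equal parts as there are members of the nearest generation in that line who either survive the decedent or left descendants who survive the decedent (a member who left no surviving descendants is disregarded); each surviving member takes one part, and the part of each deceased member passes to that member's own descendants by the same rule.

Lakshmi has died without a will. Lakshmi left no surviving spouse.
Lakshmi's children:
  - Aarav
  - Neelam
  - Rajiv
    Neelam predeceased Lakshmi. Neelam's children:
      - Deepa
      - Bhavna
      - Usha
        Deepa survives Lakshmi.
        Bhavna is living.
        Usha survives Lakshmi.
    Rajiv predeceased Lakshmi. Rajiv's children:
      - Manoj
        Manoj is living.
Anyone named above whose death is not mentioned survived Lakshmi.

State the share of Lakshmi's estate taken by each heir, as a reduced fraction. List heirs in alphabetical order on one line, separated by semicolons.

There is no surviving spouse, so the entire estate passes to Lakshmi's descendants per stirpes.
The estate is divided into 3 equal shares of 1/3 among Aarav, Neelam, Rajiv.
Aarav is living and takes 1/3.
Neelam predeceased; the 1/3 allotted to Neelam's branch passes to Neelam's issue by representation.
The 1/3 is divided into 3 equal shares of 1/9 among Deepa, Bhavna, Usha.
Deepa is living and takes 1/9.
Bhavna is living and takes 1/9.
Usha is living and takes 1/9.
Rajiv predeceased; the 1/3 allotted to Rajiv's branch passes to Rajiv's issue by representation.
Manoj is the sole taker at this level and receives the full 1/3.

Aarav 1/3; Bhavna 1/9; Deepa 1/9; Manoj 1/3; Usha 1/9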